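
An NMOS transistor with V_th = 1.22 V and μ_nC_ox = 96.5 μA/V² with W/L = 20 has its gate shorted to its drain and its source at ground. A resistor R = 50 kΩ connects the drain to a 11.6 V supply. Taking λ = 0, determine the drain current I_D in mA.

With gate tied to drain, V_GS = V_DS ≥ V_GS − V_th, so the device is in saturation.
k_n = μ_nC_ox · (W/L) = 1.93 mA/V².
KCL at the drain: ½ k_n (V_GS − V_th)² = (V_DD − V_GS)/R.
Let x = V_GS − 1.22. Then 48.2 x² + x − 10.38 = 0, giving x = 0.454 V (positive root), so V_GS = 1.67 V.
I_D = (V_DD − V_GS)/R = (11.6 − 1.67) / 50 = 0.199 mA.

I_D = 0.199 mA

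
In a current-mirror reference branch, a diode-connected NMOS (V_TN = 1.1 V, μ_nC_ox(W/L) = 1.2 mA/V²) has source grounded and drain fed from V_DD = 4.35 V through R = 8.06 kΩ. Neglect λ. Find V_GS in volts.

With gate tied to drain, V_GS = V_DS ≥ V_GS − V_TN, so the device is in saturation.
KCL at the drain: ½ k_n (V_GS − V_TN)² = (V_DD − V_GS)/R.
Let x = V_GS − 1.1. Then 4.84 x² + x − 3.25 = 0, giving x = 0.723 V (positive root), so V_GS = 1.82 V.
I_D = (V_DD − V_GS)/R = (4.35 − 1.82) / 8.06 = 0.314 mA.

V_GS = 1.82 V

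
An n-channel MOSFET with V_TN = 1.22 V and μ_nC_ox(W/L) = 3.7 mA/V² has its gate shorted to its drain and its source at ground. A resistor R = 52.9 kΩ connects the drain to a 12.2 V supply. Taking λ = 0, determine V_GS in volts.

V_GS = 1.55 V

With gate tied to drain, V_GS = V_DS ≥ V_GS − V_TN, so the device is in saturation.
KCL at the drain: ½ k_n (V_GS − V_TN)² = (V_DD − V_GS)/R.
Let x = V_GS − 1.22. Then 97.9 x² + x − 10.98 = 0, giving x = 0.33 V (positive root), so V_GS = 1.55 V.
I_D = (V_DD − V_GS)/R = (12.2 − 1.55) / 52.9 = 0.201 mA.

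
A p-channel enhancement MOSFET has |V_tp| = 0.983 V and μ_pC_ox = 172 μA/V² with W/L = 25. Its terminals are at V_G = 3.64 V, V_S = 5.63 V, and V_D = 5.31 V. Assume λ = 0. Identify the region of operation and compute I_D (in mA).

V_SG = V_S − V_G = 5.63 − 3.64 = 1.99 V; V_SD = V_S − V_D = 5.63 − 5.31 = 0.32 V.
k_p = μ_pC_ox · (W/L) = 4.3 mA/V².
V_ov = V_SG − |V_tp| = 1.99 − 0.983 = 1.01 V.
Since V_SD = 0.32 V < V_ov = 1.01 V, the device is in the triode region.
I_D = k_p [V_ov · V_SD − ½ V_SD²] = 4.3 × [1.01 × 0.32 − 0.5 × 0.32²] = 1.17 mA.

Triode; I_D = 1.17 mA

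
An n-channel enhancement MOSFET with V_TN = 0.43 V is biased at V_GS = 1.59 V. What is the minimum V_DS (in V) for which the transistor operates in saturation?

V_DS,sat = 1.16 V

The boundary between triode and saturation is V_DS = V_GS − V_TN = V_ov.
V_ov = 1.59 − 0.43 = 1.16 V.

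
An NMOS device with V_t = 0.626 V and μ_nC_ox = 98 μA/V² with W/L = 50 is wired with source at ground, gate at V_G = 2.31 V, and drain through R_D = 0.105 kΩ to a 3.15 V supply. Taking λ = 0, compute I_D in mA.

V_GS = V_G = 2.31 V, so V_ov = 2.31 − 0.626 = 1.68 V.
k_n = μ_nC_ox · (W/L) = 4.9 mA/V².
Assume saturation: I_D = ½ k_n V_ov² = 0.5 × 4.9 × 1.68² = 6.95 mA, giving V_DS = V_DD − I_D R_D = 3.15 − 6.95 × 0.105 = 2.42 V.
V_DS = 2.42 V ≥ V_ov = 1.68 V, confirming saturation.

I_D = 6.95 mA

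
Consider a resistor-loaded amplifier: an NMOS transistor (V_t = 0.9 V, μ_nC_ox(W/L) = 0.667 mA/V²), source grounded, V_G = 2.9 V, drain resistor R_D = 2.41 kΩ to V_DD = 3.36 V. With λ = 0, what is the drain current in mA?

I_D = 0.987 mA

V_GS = V_G = 2.9 V, so V_ov = 2.9 − 0.9 = 2 V.
Assume saturation: I_D = ½ k_n V_ov² = 0.5 × 0.667 × 2² = 1.33 mA, giving V_DS = V_DD − I_D R_D = 3.36 − 1.33 × 2.41 = 0.145 V.
But 0.145 V < V_ov = 2 V, so the device is actually in triode.
In triode I_D = k_n[V_ov V_DS − ½ V_DS²] and I_D = (V_DD − V_DS)/R_D. Equating: 0.804 V_DS² − 4.215 V_DS + 3.36 = 0, giving V_DS = 0.98 V (the root below V_ov).
I_D = (3.36 − 0.98) / 2.41 = 0.987 mA.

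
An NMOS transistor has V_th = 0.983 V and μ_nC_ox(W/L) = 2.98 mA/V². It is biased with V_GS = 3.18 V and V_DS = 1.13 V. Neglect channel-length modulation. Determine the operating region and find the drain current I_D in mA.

Triode; I_D = 5.50 mA

V_ov = V_GS − V_th = 3.18 − 0.983 = 2.2 V.
Since V_DS = 1.13 V < V_ov = 2.2 V, the device is in the triode region.
I_D = k_n [V_ov · V_DS − ½ V_DS²] = 2.98 × [2.2 × 1.13 − 0.5 × 1.13²] = 5.5 mA.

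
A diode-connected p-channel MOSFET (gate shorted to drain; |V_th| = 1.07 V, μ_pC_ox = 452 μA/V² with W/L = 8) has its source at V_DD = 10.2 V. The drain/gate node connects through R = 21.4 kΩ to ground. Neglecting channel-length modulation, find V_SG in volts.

V_SG = 1.54 V

With gate tied to drain, V_SG = V_SD ≥ V_SG − |V_th|, so the device is in saturation.
k_p = μ_pC_ox · (W/L) = 3.616 mA/V².
KCL at the drain: ½ k_p (V_SG − |V_th|)² = (V_DD − V_SG)/R.
Let x = V_SG − 1.07. Then 38.7 x² + x − 9.13 = 0, giving x = 0.473 V (positive root), so V_SG = 1.54 V.
I_D = (V_DD − V_SG)/R = (10.2 − 1.54) / 21.4 = 0.405 mA.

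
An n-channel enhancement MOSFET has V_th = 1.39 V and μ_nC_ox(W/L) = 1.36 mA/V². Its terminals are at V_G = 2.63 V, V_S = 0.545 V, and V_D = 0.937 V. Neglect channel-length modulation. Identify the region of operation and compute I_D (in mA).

Triode; I_D = 0.266 mA

V_GS = V_G − V_S = 2.63 − 0.545 = 2.08 V; V_DS = V_D − V_S = 0.937 − 0.545 = 0.392 V.
V_ov = V_GS − V_th = 2.08 − 1.39 = 0.695 V.
Since V_DS = 0.392 V < V_ov = 0.695 V, the device is in the triode region.
I_D = k_n [V_ov · V_DS − ½ V_DS²] = 1.36 × [0.695 × 0.392 − 0.5 × 0.392²] = 0.266 mA.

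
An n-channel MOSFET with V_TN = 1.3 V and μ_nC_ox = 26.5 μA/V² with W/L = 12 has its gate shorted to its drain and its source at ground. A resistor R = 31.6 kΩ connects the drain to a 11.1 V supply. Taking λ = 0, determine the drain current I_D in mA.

I_D = 0.269 mA

With gate tied to drain, V_GS = V_DS ≥ V_GS − V_TN, so the device is in saturation.
k_n = μ_nC_ox · (W/L) = 0.318 mA/V².
KCL at the drain: ½ k_n (V_GS − V_TN)² = (V_DD − V_GS)/R.
Let x = V_GS − 1.3. Then 5.02 x² + x − 9.8 = 0, giving x = 1.3 V (positive root), so V_GS = 2.6 V.
I_D = (V_DD − V_GS)/R = (11.1 − 2.6) / 31.6 = 0.269 mA.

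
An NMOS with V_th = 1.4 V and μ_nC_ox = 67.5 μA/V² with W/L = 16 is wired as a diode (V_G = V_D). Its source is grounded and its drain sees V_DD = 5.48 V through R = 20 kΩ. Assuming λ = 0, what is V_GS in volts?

With gate tied to drain, V_GS = V_DS ≥ V_GS − V_th, so the device is in saturation.
k_n = μ_nC_ox · (W/L) = 1.08 mA/V².
KCL at the drain: ½ k_n (V_GS − V_th)² = (V_DD − V_GS)/R.
Let x = V_GS − 1.4. Then 10.8 x² + x − 4.08 = 0, giving x = 0.57 V (positive root), so V_GS = 1.97 V.
I_D = (V_DD − V_GS)/R = (5.48 − 1.97) / 20 = 0.175 mA.

V_GS = 1.97 V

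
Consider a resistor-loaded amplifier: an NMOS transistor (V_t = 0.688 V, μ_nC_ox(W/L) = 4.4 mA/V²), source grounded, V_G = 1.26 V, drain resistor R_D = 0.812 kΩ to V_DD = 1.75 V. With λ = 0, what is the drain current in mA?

I_D = 0.720 mA

V_GS = V_G = 1.26 V, so V_ov = 1.26 − 0.688 = 0.572 V.
Assume saturation: I_D = ½ k_n V_ov² = 0.5 × 4.4 × 0.572² = 0.72 mA, giving V_DS = V_DD − I_D R_D = 1.75 − 0.72 × 0.812 = 1.17 V.
V_DS = 1.17 V ≥ V_ov = 0.572 V, confirming saturation.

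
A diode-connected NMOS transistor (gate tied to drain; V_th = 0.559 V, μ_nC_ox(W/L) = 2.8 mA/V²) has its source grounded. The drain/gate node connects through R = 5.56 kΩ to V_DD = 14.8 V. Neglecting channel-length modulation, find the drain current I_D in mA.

With gate tied to drain, V_GS = V_DS ≥ V_GS − V_th, so the device is in saturation.
KCL at the drain: ½ k_n (V_GS − V_th)² = (V_DD − V_GS)/R.
Let x = V_GS − 0.559. Then 7.78 x² + x − 14.24 = 0, giving x = 1.29 V (positive root), so V_GS = 1.85 V.
I_D = (V_DD − V_GS)/R = (14.8 − 1.85) / 5.56 = 2.33 mA.

I_D = 2.33 mA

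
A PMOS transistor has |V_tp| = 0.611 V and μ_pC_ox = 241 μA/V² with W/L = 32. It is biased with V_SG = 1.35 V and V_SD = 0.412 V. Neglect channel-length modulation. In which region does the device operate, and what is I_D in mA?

Triode; I_D = 1.69 mA

k_p = μ_pC_ox · (W/L) = 7.712 mA/V².
V_ov = V_SG − |V_tp| = 1.35 − 0.611 = 0.739 V.
Since V_SD = 0.412 V < V_ov = 0.739 V, the device is in the triode region.
I_D = k_p [V_ov · V_SD − ½ V_SD²] = 7.712 × [0.739 × 0.412 − 0.5 × 0.412²] = 1.69 mA.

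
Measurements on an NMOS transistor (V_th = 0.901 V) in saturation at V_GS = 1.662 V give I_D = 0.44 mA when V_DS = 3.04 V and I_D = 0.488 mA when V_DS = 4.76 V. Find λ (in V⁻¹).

λ = 0.0786 V⁻¹

With V_GS fixed, I_D ∝ (1 + λ V_DS) in saturation, so I_D2/I_D1 = (1 + λ V_DS2)/(1 + λ V_DS1).
0.488/0.44 = 1.109 = (1 + 4.76 λ)/(1 + 3.04 λ).
Solving: λ (I_D1 V_DS2 − I_D2 V_DS1) = I_D2 − I_D1, so λ = (0.488 − 0.44) / (0.44 × 4.76 − 0.488 × 3.04) = 0.048 / 0.611 = 0.0786 V⁻¹.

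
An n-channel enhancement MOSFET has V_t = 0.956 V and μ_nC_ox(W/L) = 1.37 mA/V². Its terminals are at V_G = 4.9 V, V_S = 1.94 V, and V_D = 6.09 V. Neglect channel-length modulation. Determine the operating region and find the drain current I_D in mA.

Saturation; I_D = 2.75 mA

V_GS = V_G − V_S = 4.9 − 1.94 = 2.96 V; V_DS = V_D − V_S = 6.09 − 1.94 = 4.15 V.
V_ov = V_GS − V_t = 2.96 − 0.956 = 2 V.
Since V_DS = 4.15 V ≥ V_ov = 2 V, the device is in saturation.
I_D = ½ k_n V_ov² = 0.5 × 1.37 × 2² = 2.75 mA.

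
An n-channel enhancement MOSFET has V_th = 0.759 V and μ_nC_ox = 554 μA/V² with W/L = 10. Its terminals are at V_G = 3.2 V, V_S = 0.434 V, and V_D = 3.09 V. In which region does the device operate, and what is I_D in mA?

V_GS = V_G − V_S = 3.2 − 0.434 = 2.77 V; V_DS = V_D − V_S = 3.09 − 0.434 = 2.66 V.
k_n = μ_nC_ox · (W/L) = 5.54 mA/V².
V_ov = V_GS − V_th = 2.77 − 0.759 = 2.01 V.
Since V_DS = 2.66 V ≥ V_ov = 2.01 V, the device is in saturation.
I_D = ½ k_n V_ov² = 0.5 × 5.54 × 2.01² = 11.2 mA.

Saturation; I_D = 11.2 mA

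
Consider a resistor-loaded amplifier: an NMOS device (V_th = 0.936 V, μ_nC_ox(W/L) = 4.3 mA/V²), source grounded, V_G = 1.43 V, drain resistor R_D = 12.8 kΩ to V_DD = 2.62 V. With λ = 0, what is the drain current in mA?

I_D = 0.197 mA

V_GS = V_G = 1.43 V, so V_ov = 1.43 − 0.936 = 0.494 V.
Assume saturation: I_D = ½ k_n V_ov² = 0.5 × 4.3 × 0.494² = 0.525 mA, giving V_DS = V_DD − I_D R_D = 2.62 − 0.525 × 12.8 = -4.1 V.
But -4.1 V < V_ov = 0.494 V, so the device is actually in triode.
In triode I_D = k_n[V_ov V_DS − ½ V_DS²] and I_D = (V_DD − V_DS)/R_D. Equating: 27.5 V_DS² − 28.19 V_DS + 2.62 = 0, giving V_DS = 0.103 V (the root below V_ov).
I_D = (2.62 − 0.103) / 12.8 = 0.197 mA.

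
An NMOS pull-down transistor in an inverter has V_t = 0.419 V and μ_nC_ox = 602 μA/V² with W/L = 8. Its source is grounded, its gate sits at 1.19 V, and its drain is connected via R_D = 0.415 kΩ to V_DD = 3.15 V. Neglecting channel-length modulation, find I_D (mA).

V_GS = V_G = 1.19 V, so V_ov = 1.19 − 0.419 = 0.771 V.
k_n = μ_nC_ox · (W/L) = 4.816 mA/V².
Assume saturation: I_D = ½ k_n V_ov² = 0.5 × 4.816 × 0.771² = 1.43 mA, giving V_DS = V_DD − I_D R_D = 3.15 − 1.43 × 0.415 = 2.56 V.
V_DS = 2.56 V ≥ V_ov = 0.771 V, confirming saturation.

I_D = 1.43 mA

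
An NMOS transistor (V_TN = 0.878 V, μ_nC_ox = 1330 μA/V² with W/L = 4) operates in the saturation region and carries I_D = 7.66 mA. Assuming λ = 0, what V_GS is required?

k_n = μ_nC_ox · (W/L) = 5.32 mA/V².
In saturation I_D = ½ k_n (V_GS − V_TN)², so V_GS − V_TN = √(2 I_D / k_n) = √(2 × 7.66 / 5.32) = 1.7 V.
V_GS = 0.878 + 1.7 = 2.57 V.

V_GS = 2.57 V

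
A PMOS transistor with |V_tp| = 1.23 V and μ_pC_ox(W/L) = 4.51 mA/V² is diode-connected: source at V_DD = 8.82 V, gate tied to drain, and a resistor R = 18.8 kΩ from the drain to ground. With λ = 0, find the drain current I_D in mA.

With gate tied to drain, V_SG = V_SD ≥ V_SG − |V_tp|, so the device is in saturation.
KCL at the drain: ½ k_p (V_SG − |V_tp|)² = (V_DD − V_SG)/R.
Let x = V_SG − 1.23. Then 42.4 x² + x − 7.59 = 0, giving x = 0.411 V (positive root), so V_SG = 1.64 V.
I_D = (V_DD − V_SG)/R = (8.82 − 1.64) / 18.8 = 0.382 mA.

I_D = 0.382 mA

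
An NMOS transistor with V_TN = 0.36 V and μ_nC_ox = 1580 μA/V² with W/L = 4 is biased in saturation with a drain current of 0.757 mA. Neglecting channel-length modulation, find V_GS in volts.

V_GS = 0.849 V

k_n = μ_nC_ox · (W/L) = 6.32 mA/V².
In saturation I_D = ½ k_n (V_GS − V_TN)², so V_GS − V_TN = √(2 I_D / k_n) = √(2 × 0.757 / 6.32) = 0.489 V.
V_GS = 0.36 + 0.489 = 0.849 V.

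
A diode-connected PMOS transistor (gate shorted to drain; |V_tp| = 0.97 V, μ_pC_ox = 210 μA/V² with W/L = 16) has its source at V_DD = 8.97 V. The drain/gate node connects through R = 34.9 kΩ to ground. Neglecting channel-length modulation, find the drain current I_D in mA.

With gate tied to drain, V_SG = V_SD ≥ V_SG − |V_tp|, so the device is in saturation.
k_p = μ_pC_ox · (W/L) = 3.36 mA/V².
KCL at the drain: ½ k_p (V_SG − |V_tp|)² = (V_DD − V_SG)/R.
Let x = V_SG − 0.97. Then 58.6 x² + x − 8 = 0, giving x = 0.361 V (positive root), so V_SG = 1.33 V.
I_D = (V_DD − V_SG)/R = (8.97 − 1.33) / 34.9 = 0.219 mA.

I_D = 0.219 mA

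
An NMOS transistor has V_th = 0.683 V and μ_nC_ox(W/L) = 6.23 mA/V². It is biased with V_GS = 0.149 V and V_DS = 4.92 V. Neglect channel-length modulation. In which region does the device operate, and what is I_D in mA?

V_GS = 0.149 V < V_th = 0.683 V, so the transistor is in cutoff.

Cutoff; I_D = 0 mA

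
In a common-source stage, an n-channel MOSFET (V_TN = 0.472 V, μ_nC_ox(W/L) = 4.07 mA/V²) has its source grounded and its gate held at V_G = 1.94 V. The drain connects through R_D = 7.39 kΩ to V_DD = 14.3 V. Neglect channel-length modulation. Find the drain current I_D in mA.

V_GS = V_G = 1.94 V, so V_ov = 1.94 − 0.472 = 1.47 V.
Assume saturation: I_D = ½ k_n V_ov² = 0.5 × 4.07 × 1.47² = 4.39 mA, giving V_DS = V_DD − I_D R_D = 14.3 − 4.39 × 7.39 = -18.1 V.
But -18.1 V < V_ov = 1.47 V, so the device is actually in triode.
In triode I_D = k_n[V_ov V_DS − ½ V_DS²] and I_D = (V_DD − V_DS)/R_D. Equating: 15 V_DS² − 45.15 V_DS + 14.3 = 0, giving V_DS = 0.36 V (the root below V_ov).
I_D = (14.3 − 0.36) / 7.39 = 1.89 mA.

I_D = 1.89 mA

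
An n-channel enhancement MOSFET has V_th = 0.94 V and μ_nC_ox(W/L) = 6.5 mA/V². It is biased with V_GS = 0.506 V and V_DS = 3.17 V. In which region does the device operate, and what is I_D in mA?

V_GS = 0.506 V < V_th = 0.94 V, so the transistor is in cutoff.

Cutoff; I_D = 0 mA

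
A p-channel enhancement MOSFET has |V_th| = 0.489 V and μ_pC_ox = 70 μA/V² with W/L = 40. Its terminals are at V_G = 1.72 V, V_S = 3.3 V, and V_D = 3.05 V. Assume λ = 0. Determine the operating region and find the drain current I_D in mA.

Triode; I_D = 0.676 mA

V_SG = V_S − V_G = 3.3 − 1.72 = 1.58 V; V_SD = V_S − V_D = 3.3 − 3.05 = 0.25 V.
k_p = μ_pC_ox · (W/L) = 2.8 mA/V².
V_ov = V_SG − |V_th| = 1.58 − 0.489 = 1.09 V.
Since V_SD = 0.25 V < V_ov = 1.09 V, the device is in the triode region.
I_D = k_p [V_ov · V_SD − ½ V_SD²] = 2.8 × [1.09 × 0.25 − 0.5 × 0.25²] = 0.676 mA.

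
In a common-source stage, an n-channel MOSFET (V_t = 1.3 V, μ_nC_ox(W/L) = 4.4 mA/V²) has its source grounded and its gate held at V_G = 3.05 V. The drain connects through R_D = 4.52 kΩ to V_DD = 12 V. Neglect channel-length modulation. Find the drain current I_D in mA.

V_GS = V_G = 3.05 V, so V_ov = 3.05 − 1.3 = 1.75 V.
Assume saturation: I_D = ½ k_n V_ov² = 0.5 × 4.4 × 1.75² = 6.74 mA, giving V_DS = V_DD − I_D R_D = 12 − 6.74 × 4.52 = -18.5 V.
But -18.5 V < V_ov = 1.75 V, so the device is actually in triode.
In triode I_D = k_n[V_ov V_DS − ½ V_DS²] and I_D = (V_DD − V_DS)/R_D. Equating: 9.94 V_DS² − 35.8 V_DS + 12 = 0, giving V_DS = 0.374 V (the root below V_ov).
I_D = (12 − 0.374) / 4.52 = 2.57 mA.

I_D = 2.57 mA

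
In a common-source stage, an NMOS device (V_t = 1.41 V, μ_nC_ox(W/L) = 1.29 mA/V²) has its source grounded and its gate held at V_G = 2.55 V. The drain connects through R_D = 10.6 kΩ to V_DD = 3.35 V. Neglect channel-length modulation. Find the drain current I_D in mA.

I_D = 0.295 mA

V_GS = V_G = 2.55 V, so V_ov = 2.55 − 1.41 = 1.14 V.
Assume saturation: I_D = ½ k_n V_ov² = 0.5 × 1.29 × 1.14² = 0.838 mA, giving V_DS = V_DD − I_D R_D = 3.35 − 0.838 × 10.6 = -5.54 V.
But -5.54 V < V_ov = 1.14 V, so the device is actually in triode.
In triode I_D = k_n[V_ov V_DS − ½ V_DS²] and I_D = (V_DD − V_DS)/R_D. Equating: 6.84 V_DS² − 16.59 V_DS + 3.35 = 0, giving V_DS = 0.222 V (the root below V_ov).
I_D = (3.35 − 0.222) / 10.6 = 0.295 mA.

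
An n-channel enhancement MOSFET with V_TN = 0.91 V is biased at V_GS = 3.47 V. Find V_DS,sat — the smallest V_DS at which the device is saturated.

The boundary between triode and saturation is V_DS = V_GS − V_TN = V_ov.
V_ov = 3.47 − 0.91 = 2.56 V.

V_DS,sat = 2.56 V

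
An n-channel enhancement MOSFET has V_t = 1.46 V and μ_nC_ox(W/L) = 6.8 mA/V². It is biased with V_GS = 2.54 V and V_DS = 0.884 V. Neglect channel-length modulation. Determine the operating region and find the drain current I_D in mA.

Triode; I_D = 3.84 mA

V_ov = V_GS − V_t = 2.54 − 1.46 = 1.08 V.
Since V_DS = 0.884 V < V_ov = 1.08 V, the device is in the triode region.
I_D = k_n [V_ov · V_DS − ½ V_DS²] = 6.8 × [1.08 × 0.884 − 0.5 × 0.884²] = 3.84 mA.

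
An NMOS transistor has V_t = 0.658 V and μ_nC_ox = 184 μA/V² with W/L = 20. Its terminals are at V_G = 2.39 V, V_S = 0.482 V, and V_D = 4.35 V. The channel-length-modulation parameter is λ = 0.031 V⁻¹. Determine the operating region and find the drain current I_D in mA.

V_GS = V_G − V_S = 2.39 − 0.482 = 1.91 V; V_DS = V_D − V_S = 4.35 − 0.482 = 3.87 V.
k_n = μ_nC_ox · (W/L) = 3.68 mA/V².
V_ov = V_GS − V_t = 1.91 − 0.658 = 1.25 V.
Since V_DS = 3.87 V ≥ V_ov = 1.25 V, the device is in saturation.
I_D = ½ k_n V_ov² (1 + λ V_DS) = 0.5 × 3.68 × 1.25² × (1 + 0.031 × 3.87) = 3.22 mA.

Saturation; I_D = 3.22 mA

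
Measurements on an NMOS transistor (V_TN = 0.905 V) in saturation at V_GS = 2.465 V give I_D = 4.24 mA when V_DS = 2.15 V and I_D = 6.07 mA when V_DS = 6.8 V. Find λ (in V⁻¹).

With V_GS fixed, I_D ∝ (1 + λ V_DS) in saturation, so I_D2/I_D1 = (1 + λ V_DS2)/(1 + λ V_DS1).
6.07/4.24 = 1.432 = (1 + 6.8 λ)/(1 + 2.15 λ).
Solving: λ (I_D1 V_DS2 − I_D2 V_DS1) = I_D2 − I_D1, so λ = (6.07 − 4.24) / (4.24 × 6.8 − 6.07 × 2.15) = 1.83 / 15.8 = 0.116 V⁻¹.

λ = 0.116 V⁻¹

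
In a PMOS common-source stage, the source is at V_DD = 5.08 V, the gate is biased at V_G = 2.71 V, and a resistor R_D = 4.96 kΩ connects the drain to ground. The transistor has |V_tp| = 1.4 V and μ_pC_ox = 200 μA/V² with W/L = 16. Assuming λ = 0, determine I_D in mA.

I_D = 0.948 mA

V_SG = V_DD − V_G = 5.08 − 2.71 = 2.37 V, so V_ov = 2.37 − 1.4 = 0.97 V.
k_p = μ_pC_ox · (W/L) = 3.2 mA/V².
Assume saturation: I_D = ½ k_p V_ov² = 0.5 × 3.2 × 0.97² = 1.51 mA, giving V_SD = V_DD − I_D R_D = 5.08 − 1.51 × 4.96 = -2.39 V.
But -2.39 V < V_ov = 0.97 V, so the device is actually in triode.
In triode I_D = k_p[V_ov V_SD − ½ V_SD²] and I_D = (V_DD − V_SD)/R_D. Equating: 7.94 V_SD² − 16.4 V_SD + 5.08 = 0, giving V_SD = 0.38 V (the root below V_ov).
I_D = (5.08 − 0.38) / 4.96 = 0.948 mA.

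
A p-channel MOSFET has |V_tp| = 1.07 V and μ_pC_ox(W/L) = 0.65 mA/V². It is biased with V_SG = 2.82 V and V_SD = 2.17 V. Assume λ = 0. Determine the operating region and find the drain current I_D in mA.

V_ov = V_SG − |V_tp| = 2.82 − 1.07 = 1.75 V.
Since V_SD = 2.17 V ≥ V_ov = 1.75 V, the device is in saturation.
I_D = ½ k_p V_ov² = 0.5 × 0.65 × 1.75² = 0.995 mA.

Saturation; I_D = 0.995 mA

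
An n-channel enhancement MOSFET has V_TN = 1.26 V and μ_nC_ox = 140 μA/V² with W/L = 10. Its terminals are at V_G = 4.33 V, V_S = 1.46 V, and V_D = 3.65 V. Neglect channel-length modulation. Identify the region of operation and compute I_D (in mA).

Saturation; I_D = 1.81 mA

V_GS = V_G − V_S = 4.33 − 1.46 = 2.87 V; V_DS = V_D − V_S = 3.65 − 1.46 = 2.19 V.
k_n = μ_nC_ox · (W/L) = 1.4 mA/V².
V_ov = V_GS − V_TN = 2.87 − 1.26 = 1.61 V.
Since V_DS = 2.19 V ≥ V_ov = 1.61 V, the device is in saturation.
I_D = ½ k_n V_ov² = 0.5 × 1.4 × 1.61² = 1.81 mA.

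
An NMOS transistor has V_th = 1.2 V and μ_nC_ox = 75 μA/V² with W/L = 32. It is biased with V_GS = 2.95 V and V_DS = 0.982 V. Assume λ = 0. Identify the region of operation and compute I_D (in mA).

Triode; I_D = 2.97 mA

k_n = μ_nC_ox · (W/L) = 2.4 mA/V².
V_ov = V_GS − V_th = 2.95 − 1.2 = 1.75 V.
Since V_DS = 0.982 V < V_ov = 1.75 V, the device is in the triode region.
I_D = k_n [V_ov · V_DS − ½ V_DS²] = 2.4 × [1.75 × 0.982 − 0.5 × 0.982²] = 2.97 mA.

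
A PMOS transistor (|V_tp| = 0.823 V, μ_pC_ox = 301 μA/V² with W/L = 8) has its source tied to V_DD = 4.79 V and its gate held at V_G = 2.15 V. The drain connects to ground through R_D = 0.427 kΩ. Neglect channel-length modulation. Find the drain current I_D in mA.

I_D = 3.97 mA

V_SG = V_DD − V_G = 4.79 − 2.15 = 2.64 V, so V_ov = 2.64 − 0.823 = 1.82 V.
k_p = μ_pC_ox · (W/L) = 2.408 mA/V².
Assume saturation: I_D = ½ k_p V_ov² = 0.5 × 2.408 × 1.82² = 3.97 mA, giving V_SD = V_DD − I_D R_D = 4.79 − 3.97 × 0.427 = 3.09 V.
V_SD = 3.09 V ≥ V_ov = 1.82 V, confirming saturation.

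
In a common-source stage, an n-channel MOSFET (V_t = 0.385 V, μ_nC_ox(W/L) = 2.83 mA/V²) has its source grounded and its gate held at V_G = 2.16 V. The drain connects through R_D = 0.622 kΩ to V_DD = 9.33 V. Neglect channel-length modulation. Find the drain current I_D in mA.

V_GS = V_G = 2.16 V, so V_ov = 2.16 − 0.385 = 1.78 V.
Assume saturation: I_D = ½ k_n V_ov² = 0.5 × 2.83 × 1.78² = 4.46 mA, giving V_DS = V_DD − I_D R_D = 9.33 − 4.46 × 0.622 = 6.56 V.
V_DS = 6.56 V ≥ V_ov = 1.78 V, confirming saturation.

I_D = 4.46 mA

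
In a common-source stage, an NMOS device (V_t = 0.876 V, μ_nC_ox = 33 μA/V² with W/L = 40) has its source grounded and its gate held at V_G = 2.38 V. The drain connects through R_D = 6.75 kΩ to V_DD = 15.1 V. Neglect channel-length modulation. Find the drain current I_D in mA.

V_GS = V_G = 2.38 V, so V_ov = 2.38 − 0.876 = 1.5 V.
k_n = μ_nC_ox · (W/L) = 1.32 mA/V².
Assume saturation: I_D = ½ k_n V_ov² = 0.5 × 1.32 × 1.5² = 1.49 mA, giving V_DS = V_DD − I_D R_D = 15.1 − 1.49 × 6.75 = 5.02 V.
V_DS = 5.02 V ≥ V_ov = 1.5 V, confirming saturation.

I_D = 1.49 mA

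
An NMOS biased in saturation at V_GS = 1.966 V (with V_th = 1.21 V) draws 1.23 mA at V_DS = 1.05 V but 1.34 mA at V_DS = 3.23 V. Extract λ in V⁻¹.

λ = 0.0429 V⁻¹

With V_GS fixed, I_D ∝ (1 + λ V_DS) in saturation, so I_D2/I_D1 = (1 + λ V_DS2)/(1 + λ V_DS1).
1.34/1.23 = 1.089 = (1 + 3.23 λ)/(1 + 1.05 λ).
Solving: λ (I_D1 V_DS2 − I_D2 V_DS1) = I_D2 − I_D1, so λ = (1.34 − 1.23) / (1.23 × 3.23 − 1.34 × 1.05) = 0.11 / 2.57 = 0.0429 V⁻¹.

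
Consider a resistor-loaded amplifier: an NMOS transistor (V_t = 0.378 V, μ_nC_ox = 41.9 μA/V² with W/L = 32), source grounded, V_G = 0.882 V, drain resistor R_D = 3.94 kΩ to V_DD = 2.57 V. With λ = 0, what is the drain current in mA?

V_GS = V_G = 0.882 V, so V_ov = 0.882 − 0.378 = 0.504 V.
k_n = μ_nC_ox · (W/L) = 1.341 mA/V².
Assume saturation: I_D = ½ k_n V_ov² = 0.5 × 1.341 × 0.504² = 0.17 mA, giving V_DS = V_DD − I_D R_D = 2.57 − 0.17 × 3.94 = 1.9 V.
V_DS = 1.9 V ≥ V_ov = 0.504 V, confirming saturation.

I_D = 0.170 mA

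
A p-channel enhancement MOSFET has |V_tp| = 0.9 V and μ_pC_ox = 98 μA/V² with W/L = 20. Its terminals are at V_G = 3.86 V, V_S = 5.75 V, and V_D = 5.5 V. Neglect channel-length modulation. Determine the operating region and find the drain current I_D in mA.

Triode; I_D = 0.424 mA

V_SG = V_S − V_G = 5.75 − 3.86 = 1.89 V; V_SD = V_S − V_D = 5.75 − 5.5 = 0.25 V.
k_p = μ_pC_ox · (W/L) = 1.96 mA/V².
V_ov = V_SG − |V_tp| = 1.89 − 0.9 = 0.99 V.
Since V_SD = 0.25 V < V_ov = 0.99 V, the device is in the triode region.
I_D = k_p [V_ov · V_SD − ½ V_SD²] = 1.96 × [0.99 × 0.25 − 0.5 × 0.25²] = 0.424 mA.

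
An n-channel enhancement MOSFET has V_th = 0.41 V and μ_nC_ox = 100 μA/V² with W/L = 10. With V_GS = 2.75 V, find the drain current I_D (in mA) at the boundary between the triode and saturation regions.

I_D = 2.74 mA

At the boundary V_DS = V_ov = V_GS − V_th = 2.75 − 0.41 = 2.34 V.
k_n = μ_nC_ox · (W/L) = 1 mA/V².
I_D = ½ k_n V_ov² = 0.5 × 1 × 2.34² = 2.74 mA.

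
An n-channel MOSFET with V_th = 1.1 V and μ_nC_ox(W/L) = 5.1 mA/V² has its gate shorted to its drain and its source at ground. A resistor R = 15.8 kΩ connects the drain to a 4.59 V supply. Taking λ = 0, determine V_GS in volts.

V_GS = 1.38 V

With gate tied to drain, V_GS = V_DS ≥ V_GS − V_th, so the device is in saturation.
KCL at the drain: ½ k_n (V_GS − V_th)² = (V_DD − V_GS)/R.
Let x = V_GS − 1.1. Then 40.3 x² + x − 3.49 = 0, giving x = 0.282 V (positive root), so V_GS = 1.38 V.
I_D = (V_DD − V_GS)/R = (4.59 − 1.38) / 15.8 = 0.203 mA.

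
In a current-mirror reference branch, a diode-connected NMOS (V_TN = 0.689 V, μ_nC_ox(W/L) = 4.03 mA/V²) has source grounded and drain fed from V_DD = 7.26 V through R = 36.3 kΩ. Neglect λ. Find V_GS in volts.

With gate tied to drain, V_GS = V_DS ≥ V_GS − V_TN, so the device is in saturation.
KCL at the drain: ½ k_n (V_GS − V_TN)² = (V_DD − V_GS)/R.
Let x = V_GS − 0.689. Then 73.1 x² + x − 6.571 = 0, giving x = 0.293 V (positive root), so V_GS = 0.982 V.
I_D = (V_DD − V_GS)/R = (7.26 − 0.982) / 36.3 = 0.173 mA.

V_GS = 0.982 V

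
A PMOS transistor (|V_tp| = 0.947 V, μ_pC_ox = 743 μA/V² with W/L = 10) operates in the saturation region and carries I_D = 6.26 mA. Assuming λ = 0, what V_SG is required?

k_p = μ_pC_ox · (W/L) = 7.43 mA/V².
In saturation I_D = ½ k_p (V_SG − |V_tp|)², so V_SG − |V_tp| = √(2 I_D / k_p) = √(2 × 6.26 / 7.43) = 1.3 V.
V_SG = 0.947 + 1.3 = 2.25 V.

V_SG = 2.25 V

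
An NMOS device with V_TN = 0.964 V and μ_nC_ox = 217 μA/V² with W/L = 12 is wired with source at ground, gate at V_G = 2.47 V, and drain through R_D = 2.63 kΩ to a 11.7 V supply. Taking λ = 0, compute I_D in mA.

I_D = 2.95 mA

V_GS = V_G = 2.47 V, so V_ov = 2.47 − 0.964 = 1.51 V.
k_n = μ_nC_ox · (W/L) = 2.604 mA/V².
Assume saturation: I_D = ½ k_n V_ov² = 0.5 × 2.604 × 1.51² = 2.95 mA, giving V_DS = V_DD − I_D R_D = 11.7 − 2.95 × 2.63 = 3.93 V.
V_DS = 3.93 V ≥ V_ov = 1.51 V, confirming saturation.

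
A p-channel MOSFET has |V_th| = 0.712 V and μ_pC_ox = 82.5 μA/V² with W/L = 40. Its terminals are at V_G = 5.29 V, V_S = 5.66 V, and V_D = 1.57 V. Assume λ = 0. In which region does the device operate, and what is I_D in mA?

Cutoff; I_D = 0 mA

V_SG = V_S − V_G = 5.66 − 5.29 = 0.37 V; V_SD = V_S − V_D = 5.66 − 1.57 = 4.09 V.
V_SG = 0.37 V < |V_th| = 0.712 V, so the transistor is in cutoff.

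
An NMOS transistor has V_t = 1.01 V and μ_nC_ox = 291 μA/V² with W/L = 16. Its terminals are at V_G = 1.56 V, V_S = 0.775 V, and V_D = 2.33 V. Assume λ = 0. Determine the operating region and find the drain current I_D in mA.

V_GS = V_G − V_S = 1.56 − 0.775 = 0.785 V; V_DS = V_D − V_S = 2.33 − 0.775 = 1.56 V.
V_GS = 0.785 V < V_t = 1.01 V, so the transistor is in cutoff.

Cutoff; I_D = 0 mA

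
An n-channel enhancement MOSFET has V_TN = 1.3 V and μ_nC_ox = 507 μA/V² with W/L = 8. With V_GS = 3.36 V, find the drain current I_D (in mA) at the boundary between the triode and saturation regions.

I_D = 8.61 mA

At the boundary V_DS = V_ov = V_GS − V_TN = 3.36 − 1.3 = 2.06 V.
k_n = μ_nC_ox · (W/L) = 4.056 mA/V².
I_D = ½ k_n V_ov² = 0.5 × 4.056 × 2.06² = 8.61 mA.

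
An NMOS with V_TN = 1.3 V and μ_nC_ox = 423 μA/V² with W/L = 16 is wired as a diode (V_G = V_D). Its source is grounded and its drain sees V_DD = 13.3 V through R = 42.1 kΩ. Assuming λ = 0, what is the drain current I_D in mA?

I_D = 0.278 mA

With gate tied to drain, V_GS = V_DS ≥ V_GS − V_TN, so the device is in saturation.
k_n = μ_nC_ox · (W/L) = 6.768 mA/V².
KCL at the drain: ½ k_n (V_GS − V_TN)² = (V_DD − V_GS)/R.
Let x = V_GS − 1.3. Then 142 x² + x − 12 = 0, giving x = 0.287 V (positive root), so V_GS = 1.59 V.
I_D = (V_DD − V_GS)/R = (13.3 − 1.59) / 42.1 = 0.278 mA.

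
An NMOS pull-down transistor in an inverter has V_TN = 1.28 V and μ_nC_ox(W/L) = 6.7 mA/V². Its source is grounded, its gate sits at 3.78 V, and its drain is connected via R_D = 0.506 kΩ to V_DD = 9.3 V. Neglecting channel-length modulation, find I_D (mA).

V_GS = V_G = 3.78 V, so V_ov = 3.78 − 1.28 = 2.5 V.
Assume saturation: I_D = ½ k_n V_ov² = 0.5 × 6.7 × 2.5² = 20.9 mA, giving V_DS = V_DD − I_D R_D = 9.3 − 20.9 × 0.506 = -1.29 V.
But -1.29 V < V_ov = 2.5 V, so the device is actually in triode.
In triode I_D = k_n[V_ov V_DS − ½ V_DS²] and I_D = (V_DD − V_DS)/R_D. Equating: 1.7 V_DS² − 9.476 V_DS + 9.3 = 0, giving V_DS = 1.27 V (the root below V_ov).
I_D = (9.3 − 1.27) / 0.506 = 15.9 mA.

I_D = 15.9 mA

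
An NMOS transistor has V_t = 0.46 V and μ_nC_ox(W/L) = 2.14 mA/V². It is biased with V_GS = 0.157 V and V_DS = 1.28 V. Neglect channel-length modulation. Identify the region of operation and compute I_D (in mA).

V_GS = 0.157 V < V_t = 0.46 V, so the transistor is in cutoff.

Cutoff; I_D = 0 mA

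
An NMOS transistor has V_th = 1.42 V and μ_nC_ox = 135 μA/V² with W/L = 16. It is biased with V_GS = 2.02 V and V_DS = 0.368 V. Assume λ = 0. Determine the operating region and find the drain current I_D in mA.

k_n = μ_nC_ox · (W/L) = 2.16 mA/V².
V_ov = V_GS − V_th = 2.02 − 1.42 = 0.6 V.
Since V_DS = 0.368 V < V_ov = 0.6 V, the device is in the triode region.
I_D = k_n [V_ov · V_DS − ½ V_DS²] = 2.16 × [0.6 × 0.368 − 0.5 × 0.368²] = 0.331 mA.

Triode; I_D = 0.331 mA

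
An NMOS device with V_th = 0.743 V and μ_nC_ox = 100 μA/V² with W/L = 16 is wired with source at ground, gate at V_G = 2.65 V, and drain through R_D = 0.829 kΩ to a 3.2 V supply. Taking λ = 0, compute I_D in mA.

V_GS = V_G = 2.65 V, so V_ov = 2.65 − 0.743 = 1.91 V.
k_n = μ_nC_ox · (W/L) = 1.6 mA/V².
Assume saturation: I_D = ½ k_n V_ov² = 0.5 × 1.6 × 1.91² = 2.91 mA, giving V_DS = V_DD − I_D R_D = 3.2 − 2.91 × 0.829 = 0.788 V.
But 0.788 V < V_ov = 1.91 V, so the device is actually in triode.
In triode I_D = k_n[V_ov V_DS − ½ V_DS²] and I_D = (V_DD − V_DS)/R_D. Equating: 0.663 V_DS² − 3.529 V_DS + 3.2 = 0, giving V_DS = 1.16 V (the root below V_ov).
I_D = (3.2 − 1.16) / 0.829 = 2.46 mA.

I_D = 2.46 mA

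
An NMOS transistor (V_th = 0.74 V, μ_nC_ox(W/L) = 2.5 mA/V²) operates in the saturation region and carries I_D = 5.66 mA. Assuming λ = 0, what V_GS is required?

V_GS = 2.87 V

In saturation I_D = ½ k_n (V_GS − V_th)², so V_GS − V_th = √(2 I_D / k_n) = √(2 × 5.66 / 2.5) = 2.13 V.
V_GS = 0.74 + 2.13 = 2.87 V.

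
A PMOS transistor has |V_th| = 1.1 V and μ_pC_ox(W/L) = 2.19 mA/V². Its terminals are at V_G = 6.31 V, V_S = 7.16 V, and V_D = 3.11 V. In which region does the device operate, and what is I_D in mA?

Cutoff; I_D = 0 mA

V_SG = V_S − V_G = 7.16 − 6.31 = 0.85 V; V_SD = V_S − V_D = 7.16 − 3.11 = 4.05 V.
V_SG = 0.85 V < |V_th| = 1.1 V, so the transistor is in cutoff.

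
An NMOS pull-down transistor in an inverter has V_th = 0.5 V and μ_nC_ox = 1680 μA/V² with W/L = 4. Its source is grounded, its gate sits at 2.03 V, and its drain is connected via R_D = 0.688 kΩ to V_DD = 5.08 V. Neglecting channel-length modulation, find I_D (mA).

V_GS = V_G = 2.03 V, so V_ov = 2.03 − 0.5 = 1.53 V.
k_n = μ_nC_ox · (W/L) = 6.72 mA/V².
Assume saturation: I_D = ½ k_n V_ov² = 0.5 × 6.72 × 1.53² = 7.87 mA, giving V_DS = V_DD − I_D R_D = 5.08 − 7.87 × 0.688 = -0.331 V.
But -0.331 V < V_ov = 1.53 V, so the device is actually in triode.
In triode I_D = k_n[V_ov V_DS − ½ V_DS²] and I_D = (V_DD − V_DS)/R_D. Equating: 2.31 V_DS² − 8.074 V_DS + 5.08 = 0, giving V_DS = 0.823 V (the root below V_ov).
I_D = (5.08 − 0.823) / 0.688 = 6.19 mA.

I_D = 6.19 mA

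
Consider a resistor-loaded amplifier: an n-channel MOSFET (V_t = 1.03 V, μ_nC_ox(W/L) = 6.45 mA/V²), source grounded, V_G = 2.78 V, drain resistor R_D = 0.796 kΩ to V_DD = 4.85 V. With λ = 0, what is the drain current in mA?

I_D = 5.38 mA

V_GS = V_G = 2.78 V, so V_ov = 2.78 − 1.03 = 1.75 V.
Assume saturation: I_D = ½ k_n V_ov² = 0.5 × 6.45 × 1.75² = 9.88 mA, giving V_DS = V_DD − I_D R_D = 4.85 − 9.88 × 0.796 = -3.01 V.
But -3.01 V < V_ov = 1.75 V, so the device is actually in triode.
In triode I_D = k_n[V_ov V_DS − ½ V_DS²] and I_D = (V_DD − V_DS)/R_D. Equating: 2.57 V_DS² − 9.985 V_DS + 4.85 = 0, giving V_DS = 0.569 V (the root below V_ov).
I_D = (4.85 − 0.569) / 0.796 = 5.38 mA.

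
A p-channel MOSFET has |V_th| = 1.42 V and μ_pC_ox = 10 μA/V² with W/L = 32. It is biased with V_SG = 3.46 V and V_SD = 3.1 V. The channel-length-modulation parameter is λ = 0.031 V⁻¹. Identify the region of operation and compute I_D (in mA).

k_p = μ_pC_ox · (W/L) = 0.32 mA/V².
V_ov = V_SG − |V_th| = 3.46 − 1.42 = 2.04 V.
Since V_SD = 3.1 V ≥ V_ov = 2.04 V, the device is in saturation.
I_D = ½ k_p V_ov² (1 + λ V_SD) = 0.5 × 0.32 × 2.04² × (1 + 0.031 × 3.1) = 0.73 mA.

Saturation; I_D = 0.730 mA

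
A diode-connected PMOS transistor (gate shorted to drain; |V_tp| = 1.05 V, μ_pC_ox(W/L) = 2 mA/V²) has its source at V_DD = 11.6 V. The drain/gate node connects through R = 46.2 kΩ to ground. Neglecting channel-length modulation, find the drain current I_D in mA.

With gate tied to drain, V_SG = V_SD ≥ V_SG − |V_tp|, so the device is in saturation.
KCL at the drain: ½ k_p (V_SG − |V_tp|)² = (V_DD − V_SG)/R.
Let x = V_SG − 1.05. Then 46.2 x² + x − 10.55 = 0, giving x = 0.467 V (positive root), so V_SG = 1.52 V.
I_D = (V_DD − V_SG)/R = (11.6 − 1.52) / 46.2 = 0.218 mA.

I_D = 0.218 mA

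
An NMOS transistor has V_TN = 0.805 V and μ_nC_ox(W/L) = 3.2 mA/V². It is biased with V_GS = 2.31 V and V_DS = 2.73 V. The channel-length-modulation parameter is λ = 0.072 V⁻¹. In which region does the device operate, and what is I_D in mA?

Saturation; I_D = 4.34 mA

V_ov = V_GS − V_TN = 2.31 − 0.805 = 1.5 V.
Since V_DS = 2.73 V ≥ V_ov = 1.5 V, the device is in saturation.
I_D = ½ k_n V_ov² (1 + λ V_DS) = 0.5 × 3.2 × 1.5² × (1 + 0.072 × 2.73) = 4.34 mA.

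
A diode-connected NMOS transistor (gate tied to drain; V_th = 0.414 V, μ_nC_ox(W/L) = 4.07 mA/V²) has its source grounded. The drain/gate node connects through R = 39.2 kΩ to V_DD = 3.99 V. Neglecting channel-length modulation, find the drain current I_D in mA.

I_D = 0.0860 mA

With gate tied to drain, V_GS = V_DS ≥ V_GS − V_th, so the device is in saturation.
KCL at the drain: ½ k_n (V_GS − V_th)² = (V_DD − V_GS)/R.
Let x = V_GS − 0.414. Then 79.8 x² + x − 3.576 = 0, giving x = 0.206 V (positive root), so V_GS = 0.62 V.
I_D = (V_DD − V_GS)/R = (3.99 − 0.62) / 39.2 = 0.086 mA.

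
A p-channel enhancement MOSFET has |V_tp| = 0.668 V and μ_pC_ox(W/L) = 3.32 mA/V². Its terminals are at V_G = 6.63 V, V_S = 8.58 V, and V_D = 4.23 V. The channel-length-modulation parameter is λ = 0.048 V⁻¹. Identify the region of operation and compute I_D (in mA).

V_SG = V_S − V_G = 8.58 − 6.63 = 1.95 V; V_SD = V_S − V_D = 8.58 − 4.23 = 4.35 V.
V_ov = V_SG − |V_tp| = 1.95 − 0.668 = 1.28 V.
Since V_SD = 4.35 V ≥ V_ov = 1.28 V, the device is in saturation.
I_D = ½ k_p V_ov² (1 + λ V_SD) = 0.5 × 3.32 × 1.28² × (1 + 0.048 × 4.35) = 3.3 mA.

Saturation; I_D = 3.30 mA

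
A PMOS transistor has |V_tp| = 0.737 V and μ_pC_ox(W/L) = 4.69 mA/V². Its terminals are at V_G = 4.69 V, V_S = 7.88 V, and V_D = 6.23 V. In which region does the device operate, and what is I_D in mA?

V_SG = V_S − V_G = 7.88 − 4.69 = 3.19 V; V_SD = V_S − V_D = 7.88 − 6.23 = 1.65 V.
V_ov = V_SG − |V_tp| = 3.19 − 0.737 = 2.45 V.
Since V_SD = 1.65 V < V_ov = 2.45 V, the device is in the triode region.
I_D = k_p [V_ov · V_SD − ½ V_SD²] = 4.69 × [2.45 × 1.65 − 0.5 × 1.65²] = 12.6 mA.

Triode; I_D = 12.6 mA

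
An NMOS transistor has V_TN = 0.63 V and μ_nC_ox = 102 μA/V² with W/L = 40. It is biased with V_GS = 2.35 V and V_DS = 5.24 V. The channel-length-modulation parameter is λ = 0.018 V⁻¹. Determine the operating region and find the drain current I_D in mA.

Saturation; I_D = 6.60 mA

k_n = μ_nC_ox · (W/L) = 4.08 mA/V².
V_ov = V_GS − V_TN = 2.35 − 0.63 = 1.72 V.
Since V_DS = 5.24 V ≥ V_ov = 1.72 V, the device is in saturation.
I_D = ½ k_n V_ov² (1 + λ V_DS) = 0.5 × 4.08 × 1.72² × (1 + 0.018 × 5.24) = 6.6 mA.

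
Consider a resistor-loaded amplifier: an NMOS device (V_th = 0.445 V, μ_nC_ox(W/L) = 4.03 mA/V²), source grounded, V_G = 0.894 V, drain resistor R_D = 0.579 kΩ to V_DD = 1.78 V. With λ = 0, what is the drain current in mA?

V_GS = V_G = 0.894 V, so V_ov = 0.894 − 0.445 = 0.449 V.
Assume saturation: I_D = ½ k_n V_ov² = 0.5 × 4.03 × 0.449² = 0.406 mA, giving V_DS = V_DD − I_D R_D = 1.78 − 0.406 × 0.579 = 1.54 V.
V_DS = 1.54 V ≥ V_ov = 0.449 V, confirming saturation.

I_D = 0.406 mA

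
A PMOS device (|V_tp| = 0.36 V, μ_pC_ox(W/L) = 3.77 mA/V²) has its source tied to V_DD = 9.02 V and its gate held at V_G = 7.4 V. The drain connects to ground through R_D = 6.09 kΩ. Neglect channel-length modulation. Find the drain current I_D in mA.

V_SG = V_DD − V_G = 9.02 − 7.4 = 1.62 V, so V_ov = 1.62 − 0.36 = 1.26 V.
Assume saturation: I_D = ½ k_p V_ov² = 0.5 × 3.77 × 1.26² = 2.99 mA, giving V_SD = V_DD − I_D R_D = 9.02 − 2.99 × 6.09 = -9.21 V.
But -9.21 V < V_ov = 1.26 V, so the device is actually in triode.
In triode I_D = k_p[V_ov V_SD − ½ V_SD²] and I_D = (V_DD − V_SD)/R_D. Equating: 11.5 V_SD² − 29.93 V_SD + 9.02 = 0, giving V_SD = 0.348 V (the root below V_ov).
I_D = (9.02 − 0.348) / 6.09 = 1.42 mA.

I_D = 1.42 mA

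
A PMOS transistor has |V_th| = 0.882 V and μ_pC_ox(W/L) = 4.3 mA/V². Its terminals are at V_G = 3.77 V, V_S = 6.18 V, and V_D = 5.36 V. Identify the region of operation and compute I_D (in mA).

V_SG = V_S − V_G = 6.18 − 3.77 = 2.41 V; V_SD = V_S − V_D = 6.18 − 5.36 = 0.82 V.
V_ov = V_SG − |V_th| = 2.41 − 0.882 = 1.53 V.
Since V_SD = 0.82 V < V_ov = 1.53 V, the device is in the triode region.
I_D = k_p [V_ov · V_SD − ½ V_SD²] = 4.3 × [1.53 × 0.82 − 0.5 × 0.82²] = 3.94 mA.

Triode; I_D = 3.94 mA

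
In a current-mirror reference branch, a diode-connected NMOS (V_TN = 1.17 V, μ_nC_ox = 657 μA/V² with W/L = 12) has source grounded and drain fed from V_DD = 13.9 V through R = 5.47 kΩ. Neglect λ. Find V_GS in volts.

With gate tied to drain, V_GS = V_DS ≥ V_GS − V_TN, so the device is in saturation.
k_n = μ_nC_ox · (W/L) = 7.884 mA/V².
KCL at the drain: ½ k_n (V_GS − V_TN)² = (V_DD − V_GS)/R.
Let x = V_GS − 1.17. Then 21.6 x² + x − 12.73 = 0, giving x = 0.746 V (positive root), so V_GS = 1.92 V.
I_D = (V_DD − V_GS)/R = (13.9 − 1.92) / 5.47 = 2.19 mA.

V_GS = 1.92 V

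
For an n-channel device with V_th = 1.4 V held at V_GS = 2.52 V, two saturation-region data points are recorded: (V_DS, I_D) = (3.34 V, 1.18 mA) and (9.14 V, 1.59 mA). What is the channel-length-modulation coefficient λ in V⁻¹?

λ = 0.0749 V⁻¹

With V_GS fixed, I_D ∝ (1 + λ V_DS) in saturation, so I_D2/I_D1 = (1 + λ V_DS2)/(1 + λ V_DS1).
1.59/1.18 = 1.347 = (1 + 9.14 λ)/(1 + 3.34 λ).
Solving: λ (I_D1 V_DS2 − I_D2 V_DS1) = I_D2 − I_D1, so λ = (1.59 − 1.18) / (1.18 × 9.14 − 1.59 × 3.34) = 0.41 / 5.47 = 0.0749 V⁻¹.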